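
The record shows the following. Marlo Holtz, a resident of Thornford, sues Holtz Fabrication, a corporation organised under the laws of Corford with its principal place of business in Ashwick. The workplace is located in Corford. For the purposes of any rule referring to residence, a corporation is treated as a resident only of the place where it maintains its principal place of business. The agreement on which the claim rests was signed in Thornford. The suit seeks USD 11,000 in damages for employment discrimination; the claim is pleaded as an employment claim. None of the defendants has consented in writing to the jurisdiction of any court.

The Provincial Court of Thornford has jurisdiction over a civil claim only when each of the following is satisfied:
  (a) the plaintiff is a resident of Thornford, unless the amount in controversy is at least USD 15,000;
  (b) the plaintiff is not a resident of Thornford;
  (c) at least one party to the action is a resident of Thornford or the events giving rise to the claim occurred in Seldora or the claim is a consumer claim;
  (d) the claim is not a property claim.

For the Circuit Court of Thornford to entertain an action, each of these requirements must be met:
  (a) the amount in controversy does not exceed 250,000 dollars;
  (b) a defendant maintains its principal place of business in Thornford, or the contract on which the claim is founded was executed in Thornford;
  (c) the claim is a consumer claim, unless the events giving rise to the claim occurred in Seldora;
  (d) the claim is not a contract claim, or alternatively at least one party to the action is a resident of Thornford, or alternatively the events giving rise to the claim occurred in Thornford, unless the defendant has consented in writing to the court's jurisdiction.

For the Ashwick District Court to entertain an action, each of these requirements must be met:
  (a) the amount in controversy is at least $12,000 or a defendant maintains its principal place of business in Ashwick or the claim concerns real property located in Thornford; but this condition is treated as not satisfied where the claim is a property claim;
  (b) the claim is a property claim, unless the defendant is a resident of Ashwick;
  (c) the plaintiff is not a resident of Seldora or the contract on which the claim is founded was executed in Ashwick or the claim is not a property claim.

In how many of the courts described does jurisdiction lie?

1

The Provincial Court of Thornford:
  (a) The plaintiff resides in Thornford. Condition met.
  (b) The plaintiff resides in Thornford. Fails.
  (c) Marlo Holtz resides in Thornford — that alternative is enough. Met.
  (d) The claim is an employment claim, not a property claim. Satisfied.
  → The court lacks jurisdiction.
The Circuit Court of Thornford:
  (a) The amount in controversy is 11,000 dollars, within the USD 250,000 ceiling. Satisfied.
  (b) The contract was executed in Thornford — that alternative is enough. Met.
  (c) The claim is an employment claim, not a consumer claim. And the operative events occurred in Corford, not Seldora, so the proviso does not save it. Not met.
  (d) The claim is an employment claim, not a contract claim, so this disjunct is met. Condition met.
  → At least one condition fails; no jurisdiction.
The Ashwick District Court:
  (a) Holtz Fabrication has its principal place of business in Ashwick, which satisfies one of the alternatives. And the carve-out is inapplicable — the claim is an employment claim, not a property claim. Condition met.
  (b) The claim is an employment claim, not a property claim. However, the defendant resides in Ashwick, so the 'unless' proviso supplies this condition. Satisfied.
  (c) The plaintiff resides in Thornford, which is not Seldora, so one alternative holds. Condition met.
  → Every requirement is satisfied — jurisdiction.
Courts with jurisdiction: the Ashwick District Court — 1 in total.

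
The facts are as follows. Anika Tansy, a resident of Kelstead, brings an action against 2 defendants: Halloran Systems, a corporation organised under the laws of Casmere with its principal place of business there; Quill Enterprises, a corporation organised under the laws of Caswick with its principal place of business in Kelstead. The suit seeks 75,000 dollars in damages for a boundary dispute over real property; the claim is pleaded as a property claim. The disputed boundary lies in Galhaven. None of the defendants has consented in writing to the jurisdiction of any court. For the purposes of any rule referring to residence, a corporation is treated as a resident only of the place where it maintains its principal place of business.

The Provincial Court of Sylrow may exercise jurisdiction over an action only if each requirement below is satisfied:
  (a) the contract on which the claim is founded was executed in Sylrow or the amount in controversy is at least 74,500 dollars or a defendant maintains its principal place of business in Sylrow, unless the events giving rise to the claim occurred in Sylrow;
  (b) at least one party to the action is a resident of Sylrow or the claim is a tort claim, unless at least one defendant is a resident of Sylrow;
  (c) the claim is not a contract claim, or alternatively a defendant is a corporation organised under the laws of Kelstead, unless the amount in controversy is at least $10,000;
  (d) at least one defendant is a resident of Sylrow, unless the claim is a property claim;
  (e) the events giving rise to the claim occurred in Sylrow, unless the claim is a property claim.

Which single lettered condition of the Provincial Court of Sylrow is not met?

The Provincial Court of Sylrow:
  (a) The amount in controversy is USD 75,000, which meets the 74,500 dollars floor, so this disjunct is met. Satisfied.
  (b) No party resides in Sylrow; the claim is a property claim, not a tort claim — every alternative fails. The proviso offers no rescue either, since no defendant resides in Sylrow (they reside in Casmere, Kelstead). Not met.
  (c) The claim is a property claim, not a contract claim, so one alternative holds. Satisfied.
  (d) No defendant resides in Sylrow (they reside in Casmere, Kelstead). However, the claim is a property claim, so the 'unless' proviso supplies this condition. Condition met.
  (e) The operative events occurred in Galhaven, not Sylrow. The proviso rescues it, though: the claim is a property claim. Met.
Only condition (b) fails.

(b)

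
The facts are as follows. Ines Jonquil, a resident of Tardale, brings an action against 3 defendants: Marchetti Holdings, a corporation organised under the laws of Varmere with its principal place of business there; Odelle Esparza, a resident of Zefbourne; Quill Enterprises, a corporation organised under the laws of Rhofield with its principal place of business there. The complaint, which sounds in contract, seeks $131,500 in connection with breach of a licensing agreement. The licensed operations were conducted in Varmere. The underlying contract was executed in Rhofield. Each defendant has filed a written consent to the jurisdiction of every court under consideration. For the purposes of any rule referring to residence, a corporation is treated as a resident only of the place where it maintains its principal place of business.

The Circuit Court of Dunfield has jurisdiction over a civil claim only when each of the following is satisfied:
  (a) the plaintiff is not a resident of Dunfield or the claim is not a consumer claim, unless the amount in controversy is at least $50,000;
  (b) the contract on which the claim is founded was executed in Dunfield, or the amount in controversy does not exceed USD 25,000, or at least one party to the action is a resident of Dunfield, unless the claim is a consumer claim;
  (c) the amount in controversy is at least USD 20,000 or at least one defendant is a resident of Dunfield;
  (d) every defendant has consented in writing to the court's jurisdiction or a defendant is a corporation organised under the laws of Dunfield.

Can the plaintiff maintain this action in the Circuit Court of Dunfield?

No

The Circuit Court of Dunfield:
  (a) The plaintiff resides in Tardale, which is not Dunfield, so this disjunct is met. Condition met.
  (b) The contract was executed in Rhofield, not Dunfield; the amount in controversy is 131,500 dollars, above the USD 25,000 ceiling; no party resides in Dunfield — every alternative fails. Nor does the 'unless' clause help: the claim is a contract claim, not a consumer claim. Not met.
  (c) The amount in controversy is $131,500, which meets the $20,000 floor — that alternative is enough. Met.
  (d) Every defendant has filed written consent, which satisfies one of the alternatives. Met.
  → Not every requirement is met — no jurisdiction.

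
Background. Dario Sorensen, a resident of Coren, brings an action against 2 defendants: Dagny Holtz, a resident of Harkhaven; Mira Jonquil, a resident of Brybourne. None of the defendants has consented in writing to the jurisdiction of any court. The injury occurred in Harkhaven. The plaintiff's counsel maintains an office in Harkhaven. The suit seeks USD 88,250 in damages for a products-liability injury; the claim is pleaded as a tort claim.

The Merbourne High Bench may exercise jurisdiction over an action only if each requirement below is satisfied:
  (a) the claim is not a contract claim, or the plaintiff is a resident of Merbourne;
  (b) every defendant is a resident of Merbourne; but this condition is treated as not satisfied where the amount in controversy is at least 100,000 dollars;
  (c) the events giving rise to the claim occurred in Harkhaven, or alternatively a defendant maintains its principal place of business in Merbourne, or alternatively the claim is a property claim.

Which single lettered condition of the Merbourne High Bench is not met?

The Merbourne High Bench:
  (a) The claim is a tort claim, not a contract claim — that alternative is enough. Satisfied.
  (b) The defendants reside as follows — Dagny Holtz in Harkhaven, Mira Jonquil in Brybourne — not all in Merbourne. Not satisfied.
  (c) The operative events occurred in Harkhaven, so one alternative holds. Met.
Only condition (b) fails.

(b)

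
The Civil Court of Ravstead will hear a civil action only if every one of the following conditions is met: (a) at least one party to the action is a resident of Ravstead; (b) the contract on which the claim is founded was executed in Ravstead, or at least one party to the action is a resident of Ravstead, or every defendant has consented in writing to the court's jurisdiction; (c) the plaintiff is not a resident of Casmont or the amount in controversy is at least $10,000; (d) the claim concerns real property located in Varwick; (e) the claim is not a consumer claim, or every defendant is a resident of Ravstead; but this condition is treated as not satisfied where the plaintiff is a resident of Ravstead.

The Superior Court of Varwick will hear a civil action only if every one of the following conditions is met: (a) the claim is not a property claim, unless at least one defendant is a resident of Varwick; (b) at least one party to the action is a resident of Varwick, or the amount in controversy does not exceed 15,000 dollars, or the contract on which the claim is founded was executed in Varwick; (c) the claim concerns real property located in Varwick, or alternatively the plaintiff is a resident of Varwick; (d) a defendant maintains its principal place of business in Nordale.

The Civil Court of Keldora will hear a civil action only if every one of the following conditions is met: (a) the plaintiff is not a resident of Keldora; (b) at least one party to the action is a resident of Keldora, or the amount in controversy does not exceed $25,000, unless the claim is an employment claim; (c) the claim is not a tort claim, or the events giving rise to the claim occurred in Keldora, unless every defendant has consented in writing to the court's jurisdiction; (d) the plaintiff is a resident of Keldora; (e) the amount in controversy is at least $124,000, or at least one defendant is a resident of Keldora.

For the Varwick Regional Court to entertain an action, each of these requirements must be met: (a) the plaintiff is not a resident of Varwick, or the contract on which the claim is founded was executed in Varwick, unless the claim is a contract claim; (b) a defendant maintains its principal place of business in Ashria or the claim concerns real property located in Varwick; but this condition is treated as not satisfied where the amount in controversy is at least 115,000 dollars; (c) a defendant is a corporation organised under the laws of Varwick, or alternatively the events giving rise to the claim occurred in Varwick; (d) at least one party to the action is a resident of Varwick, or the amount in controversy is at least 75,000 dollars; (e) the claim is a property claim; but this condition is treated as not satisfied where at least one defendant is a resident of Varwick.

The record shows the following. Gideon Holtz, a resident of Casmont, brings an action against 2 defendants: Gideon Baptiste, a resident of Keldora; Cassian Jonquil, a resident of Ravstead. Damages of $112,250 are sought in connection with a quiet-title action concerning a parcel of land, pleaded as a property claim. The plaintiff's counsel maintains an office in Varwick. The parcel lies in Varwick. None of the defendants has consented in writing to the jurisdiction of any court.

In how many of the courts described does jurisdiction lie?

The Civil Court of Ravstead:
  (a) Cassian Jonquil resides in Ravstead. Satisfied.
  (b) Cassian Jonquil resides in Ravstead — that alternative is enough. Condition met.
  (c) The amount in controversy is 112,250 dollars, which meets the $10,000 floor, so one alternative holds. Met.
  (d) The property lies in Varwick. Condition met.
  (e) The claim is a property claim, not a consumer claim, so this disjunct is met. The carve-out does not apply: the plaintiff resides in Casmont, not Ravstead. Satisfied.
  → Jurisdiction lies.
The Superior Court of Varwick:
  (a) The claim is a property claim. The proviso offers no rescue either, since no defendant resides in Varwick (they reside in Keldora, Ravstead). Not satisfied.
  (b) No party resides in Varwick; the amount in controversy is $112,250, above the USD 15,000 ceiling; no contract (and hence no place of execution) is alleged — every alternative fails. Condition not met.
  (c) The property lies in Varwick, so one alternative holds. Satisfied.
  (d) No defendant is a corporation. Fails.
  → No jurisdiction.
The Civil Court of Keldora:
  (a) The plaintiff resides in Casmont, which is not Keldora. Satisfied.
  (b) Gideon Baptiste resides in Keldora — that alternative is enough. Condition met.
  (c) The claim is a property claim, not a tort claim, which satisfies one of the alternatives. Condition met.
  (d) The plaintiff resides in Casmont, not Keldora. Not satisfied.
  (e) Gideon Baptiste resides in Keldora, which satisfies one of the alternatives. Condition met.
  → At least one condition fails; no jurisdiction.
The Varwick Regional Court:
  (a) The plaintiff resides in Casmont, which is not Varwick, so one alternative holds. Condition met.
  (b) The property lies in Varwick, so one alternative holds. And the carve-out is inapplicable — the amount in controversy is USD 112,250, below the $115,000 floor. Met.
  (c) The operative events occurred in Varwick, so one alternative holds. Met.
  (d) The amount in controversy is 112,250 dollars, which meets the USD 75,000 floor, which satisfies one of the alternatives. Condition met.
  (e) The claim is a property claim. The exception is not triggered, since no defendant resides in Varwick (they reside in Keldora, Ravstead). Condition met.
  → All conditions met; jurisdiction exists.
Courts with jurisdiction: the Civil Court of Ravstead, the Varwick Regional Court — 2 in total.

2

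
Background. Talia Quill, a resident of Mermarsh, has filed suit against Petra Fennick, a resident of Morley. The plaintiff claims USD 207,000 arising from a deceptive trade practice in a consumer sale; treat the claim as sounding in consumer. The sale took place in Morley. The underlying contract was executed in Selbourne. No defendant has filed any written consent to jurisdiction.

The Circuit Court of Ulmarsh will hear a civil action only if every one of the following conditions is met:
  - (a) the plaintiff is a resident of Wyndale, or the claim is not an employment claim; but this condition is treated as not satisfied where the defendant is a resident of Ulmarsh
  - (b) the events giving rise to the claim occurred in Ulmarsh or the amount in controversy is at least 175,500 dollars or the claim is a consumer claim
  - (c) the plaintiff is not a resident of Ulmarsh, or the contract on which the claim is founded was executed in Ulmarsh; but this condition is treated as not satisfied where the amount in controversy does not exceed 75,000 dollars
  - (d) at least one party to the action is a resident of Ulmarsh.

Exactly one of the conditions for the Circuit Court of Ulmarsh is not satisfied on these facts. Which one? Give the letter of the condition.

(d)

The Circuit Court of Ulmarsh:
  (a) The claim is a consumer claim, not an employment claim, so one alternative holds. The exception is not triggered, since the defendant resides in Morley, not Ulmarsh. Satisfied.
  (b) The amount in controversy is 207,000 dollars, which meets the $175,500 floor — that alternative is enough. Satisfied.
  (c) The plaintiff resides in Mermarsh, which is not Ulmarsh, so one alternative holds. The exception is not triggered, since the amount in controversy is 207,000 dollars, above the $75,000 ceiling. Condition met.
  (d) No party resides in Ulmarsh. Not met.
Only condition (d) fails.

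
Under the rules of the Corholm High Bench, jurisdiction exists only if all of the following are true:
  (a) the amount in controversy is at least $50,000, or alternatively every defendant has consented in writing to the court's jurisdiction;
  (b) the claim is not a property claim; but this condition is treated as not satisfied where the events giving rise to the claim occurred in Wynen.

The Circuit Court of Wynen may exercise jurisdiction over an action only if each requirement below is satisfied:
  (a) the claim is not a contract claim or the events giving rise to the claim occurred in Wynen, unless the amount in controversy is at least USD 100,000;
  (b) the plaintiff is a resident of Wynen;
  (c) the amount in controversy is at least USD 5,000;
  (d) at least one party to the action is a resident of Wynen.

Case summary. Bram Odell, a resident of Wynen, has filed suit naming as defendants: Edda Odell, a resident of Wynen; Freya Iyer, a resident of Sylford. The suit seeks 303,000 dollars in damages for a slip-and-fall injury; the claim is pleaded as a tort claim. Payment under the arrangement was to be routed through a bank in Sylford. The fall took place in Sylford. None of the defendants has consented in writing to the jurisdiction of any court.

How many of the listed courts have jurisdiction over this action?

2

The Corholm High Bench:
  (a) The amount in controversy is 303,000 dollars, which meets the $50,000 floor — that alternative is enough. Satisfied.
  (b) The claim is a tort claim, not a property claim. And the carve-out is inapplicable — the operative events occurred in Sylford, not Wynen. Met.
  → All conditions met; jurisdiction exists.
The Circuit Court of Wynen:
  (a) The claim is a tort claim, not a contract claim, so this disjunct is met. Satisfied.
  (b) The plaintiff resides in Wynen. Met.
  (c) The amount in controversy is 303,000 dollars, which meets the USD 5,000 floor. Met.
  (d) Bram Odell resides in Wynen. Satisfied.
  → Jurisdiction lies.
Courts with jurisdiction: the Corholm High Bench, the Circuit Court of Wynen — 2 in total.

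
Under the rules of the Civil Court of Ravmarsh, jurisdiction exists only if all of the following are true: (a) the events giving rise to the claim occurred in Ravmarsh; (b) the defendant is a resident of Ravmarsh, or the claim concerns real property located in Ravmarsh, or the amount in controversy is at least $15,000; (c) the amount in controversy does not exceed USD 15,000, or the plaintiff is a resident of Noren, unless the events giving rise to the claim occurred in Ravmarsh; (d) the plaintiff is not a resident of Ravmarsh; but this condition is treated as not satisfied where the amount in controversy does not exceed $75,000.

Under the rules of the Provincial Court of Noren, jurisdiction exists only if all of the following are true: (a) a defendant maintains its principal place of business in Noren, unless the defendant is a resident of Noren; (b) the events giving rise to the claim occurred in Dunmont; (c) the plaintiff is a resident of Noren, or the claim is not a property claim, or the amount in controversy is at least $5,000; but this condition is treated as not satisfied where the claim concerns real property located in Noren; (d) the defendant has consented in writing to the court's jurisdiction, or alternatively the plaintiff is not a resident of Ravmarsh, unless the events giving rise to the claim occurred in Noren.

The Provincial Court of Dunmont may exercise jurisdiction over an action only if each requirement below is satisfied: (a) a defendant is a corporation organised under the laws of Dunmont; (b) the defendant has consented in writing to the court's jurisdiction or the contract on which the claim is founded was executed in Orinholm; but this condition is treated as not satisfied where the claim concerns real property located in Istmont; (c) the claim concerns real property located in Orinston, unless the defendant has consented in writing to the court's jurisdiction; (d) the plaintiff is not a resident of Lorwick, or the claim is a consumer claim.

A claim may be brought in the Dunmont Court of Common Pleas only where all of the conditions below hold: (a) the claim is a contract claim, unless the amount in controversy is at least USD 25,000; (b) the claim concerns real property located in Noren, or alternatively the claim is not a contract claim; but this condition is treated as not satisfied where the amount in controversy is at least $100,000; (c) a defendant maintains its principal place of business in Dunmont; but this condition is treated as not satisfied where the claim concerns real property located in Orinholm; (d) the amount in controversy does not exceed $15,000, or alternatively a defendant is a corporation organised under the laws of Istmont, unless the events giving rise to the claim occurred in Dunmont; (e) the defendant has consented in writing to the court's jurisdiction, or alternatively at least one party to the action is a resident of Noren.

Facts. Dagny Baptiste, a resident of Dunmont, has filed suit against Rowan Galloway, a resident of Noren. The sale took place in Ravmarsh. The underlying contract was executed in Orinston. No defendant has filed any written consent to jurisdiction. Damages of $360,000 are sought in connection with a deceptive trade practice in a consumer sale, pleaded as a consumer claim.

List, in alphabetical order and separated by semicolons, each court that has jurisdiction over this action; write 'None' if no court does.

The Civil Court of Ravmarsh:
  (a) The operative events occurred in Ravmarsh. Condition met.
  (b) The amount in controversy is $360,000, which meets the $15,000 floor, so this disjunct is met. Condition met.
  (c) The amount in controversy is 360,000 dollars, above the $15,000 ceiling; the plaintiff resides in Dunmont, not Noren — every alternative fails. However, the operative events occurred in Ravmarsh, so the 'unless' proviso supplies this condition. Met.
  (d) The plaintiff resides in Dunmont, which is not Ravmarsh. And the carve-out is inapplicable — the amount in controversy is USD 360,000, above the USD 75,000 ceiling. Met.
  → Every requirement is satisfied — jurisdiction.
The Provincial Court of Noren:
  (a) No defendant is a corporation. However, the defendant resides in Noren, so the 'unless' proviso supplies this condition. Satisfied.
  (b) The operative events occurred in Ravmarsh, not Dunmont. Condition not met.
  (c) The claim is a consumer claim, not a property claim — that alternative is enough. The carve-out does not apply: the claim does not concern real property. Condition met.
  (d) The plaintiff resides in Dunmont, which is not Ravmarsh, which satisfies one of the alternatives. Condition met.
  → At least one condition fails; no jurisdiction.
The Provincial Court of Dunmont:
  (a) No defendant is a corporation. Not satisfied.
  (b) No such written consent has been filed; the contract was executed in Orinston, not Orinholm — none of the alternatives is met. Fails.
  (c) The claim does not concern real property. And no such written consent has been filed, so the proviso does not save it. Condition not met.
  (d) The plaintiff resides in Dunmont, which is not Lorwick, so this disjunct is met. Condition met.
  → Not every requirement is met — no jurisdiction.
The Dunmont Court of Common Pleas:
  (a) The claim is a consumer claim, not a contract claim. The proviso rescues it, though: the amount in controversy is $360,000, which meets the USD 25,000 floor. Satisfied.
  (b) The claim is a consumer claim, not a contract claim, so this disjunct is met. However, the amount in controversy is USD 360,000, which meets the 100,000 dollars floor, which falls within the stated exception and so defeats the condition. Not met.
  (c) No defendant is a corporation. Not satisfied.
  (d) The amount in controversy is 360,000 dollars, above the 15,000 dollars ceiling; no defendant is a corporation — none of the alternatives is met. Nor does the 'unless' clause help: the operative events occurred in Ravmarsh, not Dunmont. Not satisfied.
  (e) Rowan Galloway resides in Noren, so this disjunct is met. Satisfied.
  → No jurisdiction.

the Civil Court of Ravmarsh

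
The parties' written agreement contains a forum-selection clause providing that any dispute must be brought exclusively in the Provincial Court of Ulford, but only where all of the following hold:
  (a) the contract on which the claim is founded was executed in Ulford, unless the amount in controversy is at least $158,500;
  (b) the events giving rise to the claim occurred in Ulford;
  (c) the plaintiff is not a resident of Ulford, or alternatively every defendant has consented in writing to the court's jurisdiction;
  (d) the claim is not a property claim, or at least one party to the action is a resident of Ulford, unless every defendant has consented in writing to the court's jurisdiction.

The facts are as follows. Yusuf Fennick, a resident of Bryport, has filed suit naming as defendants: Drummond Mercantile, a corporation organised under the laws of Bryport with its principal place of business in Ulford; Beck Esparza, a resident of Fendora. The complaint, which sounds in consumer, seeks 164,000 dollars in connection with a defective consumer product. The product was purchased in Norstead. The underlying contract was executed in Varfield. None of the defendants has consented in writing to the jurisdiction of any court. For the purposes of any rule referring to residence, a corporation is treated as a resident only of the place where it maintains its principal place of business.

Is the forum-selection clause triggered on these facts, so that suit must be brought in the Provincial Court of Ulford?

No

The Provincial Court of Ulford:
  (a) The contract was executed in Varfield, not Ulford. However, the amount in controversy is USD 164,000, which meets the USD 158,500 floor, so the 'unless' proviso supplies this condition. Condition met.
  (b) The operative events occurred in Norstead, not Ulford. Not met.
  (c) The plaintiff resides in Bryport, which is not Ulford, so one alternative holds. Satisfied.
  (d) The claim is a consumer claim, not a property claim, which satisfies one of the alternatives. Condition met.
  → Forum clause is not triggered.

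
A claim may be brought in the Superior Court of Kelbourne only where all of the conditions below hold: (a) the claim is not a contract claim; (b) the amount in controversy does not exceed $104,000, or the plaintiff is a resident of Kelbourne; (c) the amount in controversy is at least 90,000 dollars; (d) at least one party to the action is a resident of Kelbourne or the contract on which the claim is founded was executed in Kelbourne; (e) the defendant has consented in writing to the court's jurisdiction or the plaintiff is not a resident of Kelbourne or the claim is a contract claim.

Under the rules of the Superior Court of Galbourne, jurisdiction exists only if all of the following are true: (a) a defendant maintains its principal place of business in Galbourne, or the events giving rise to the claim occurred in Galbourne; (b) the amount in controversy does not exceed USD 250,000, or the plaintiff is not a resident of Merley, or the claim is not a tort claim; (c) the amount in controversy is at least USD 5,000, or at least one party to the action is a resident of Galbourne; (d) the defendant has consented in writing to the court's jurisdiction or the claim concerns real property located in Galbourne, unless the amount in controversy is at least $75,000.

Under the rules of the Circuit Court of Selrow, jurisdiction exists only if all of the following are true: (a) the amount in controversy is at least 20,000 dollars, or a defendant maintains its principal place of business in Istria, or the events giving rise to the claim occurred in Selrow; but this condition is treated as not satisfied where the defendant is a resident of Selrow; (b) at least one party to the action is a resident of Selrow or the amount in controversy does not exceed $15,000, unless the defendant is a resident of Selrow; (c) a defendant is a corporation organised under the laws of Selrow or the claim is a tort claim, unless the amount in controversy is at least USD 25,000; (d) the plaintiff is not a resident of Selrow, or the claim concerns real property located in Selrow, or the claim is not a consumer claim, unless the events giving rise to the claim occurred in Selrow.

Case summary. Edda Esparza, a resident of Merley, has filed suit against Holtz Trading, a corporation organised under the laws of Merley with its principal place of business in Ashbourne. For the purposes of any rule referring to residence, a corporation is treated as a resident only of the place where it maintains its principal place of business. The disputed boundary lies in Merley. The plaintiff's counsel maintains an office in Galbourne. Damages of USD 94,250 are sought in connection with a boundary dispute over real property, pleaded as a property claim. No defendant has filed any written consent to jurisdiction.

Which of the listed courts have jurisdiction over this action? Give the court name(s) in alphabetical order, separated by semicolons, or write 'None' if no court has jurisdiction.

None

The Superior Court of Kelbourne:
  (a) The claim is a property claim, not a contract claim. Condition met.
  (b) The amount in controversy is $94,250, within the $104,000 ceiling, so one alternative holds. Met.
  (c) The amount in controversy is USD 94,250, which meets the USD 90,000 floor. Condition met.
  (d) No party resides in Kelbourne; no contract (and hence no place of execution) is alleged — none of the alternatives is met. Not satisfied.
  (e) The plaintiff resides in Merley, which is not Kelbourne — that alternative is enough. Condition met.
  → Not every requirement is met — no jurisdiction.
The Superior Court of Galbourne:
  (a) The corporate defendant(s) have their principal place of business in Ashbourne, not Galbourne; the operative events occurred in Merley, not Galbourne — every alternative fails. Not satisfied.
  (b) The amount in controversy is USD 94,250, within the $250,000 ceiling, so one alternative holds. Satisfied.
  (c) The amount in controversy is USD 94,250, which meets the 5,000 dollars floor — that alternative is enough. Satisfied.
  (d) No such written consent has been filed; the property lies in Merley, not Galbourne — none of the alternatives is met. But the amount in controversy is USD 94,250, which meets the USD 75,000 floor, and the 'unless' clause therefore excuses the requirement. Condition met.
  → At least one condition fails; no jurisdiction.
The Circuit Court of Selrow:
  (a) The amount in controversy is USD 94,250, which meets the 20,000 dollars floor — that alternative is enough. And the carve-out is inapplicable — the defendant resides in Ashbourne, not Selrow. Met.
  (b) No party resides in Selrow; the amount in controversy is USD 94,250, above the USD 15,000 ceiling — every alternative fails. And the defendant resides in Ashbourne, not Selrow, so the proviso does not save it. Not met.
  (c) The corporate defendant(s) are organised in Merley, not Selrow; the claim is a property claim, not a tort claim — none of the alternatives is met. But the amount in controversy is 94,250 dollars, which meets the $25,000 floor, and the 'unless' clause therefore excuses the requirement. Met.
  (d) The plaintiff resides in Merley, which is not Selrow, which satisfies one of the alternatives. Satisfied.
  → Not every requirement is met — no jurisdiction.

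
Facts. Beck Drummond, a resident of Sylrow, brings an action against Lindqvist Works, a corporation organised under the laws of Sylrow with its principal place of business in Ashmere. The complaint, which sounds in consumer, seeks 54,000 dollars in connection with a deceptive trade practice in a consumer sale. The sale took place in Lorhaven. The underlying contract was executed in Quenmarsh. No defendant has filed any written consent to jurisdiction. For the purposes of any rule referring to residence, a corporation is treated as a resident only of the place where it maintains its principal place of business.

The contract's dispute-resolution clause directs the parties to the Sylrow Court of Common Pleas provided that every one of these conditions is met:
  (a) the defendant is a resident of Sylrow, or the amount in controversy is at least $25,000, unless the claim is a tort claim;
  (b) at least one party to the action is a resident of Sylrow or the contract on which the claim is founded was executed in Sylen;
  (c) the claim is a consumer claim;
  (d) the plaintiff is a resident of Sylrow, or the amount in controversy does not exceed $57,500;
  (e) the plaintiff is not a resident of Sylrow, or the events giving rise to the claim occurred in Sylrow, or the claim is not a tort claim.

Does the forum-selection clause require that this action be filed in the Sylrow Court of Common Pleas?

The Sylrow Court of Common Pleas:
  (a) The amount in controversy is USD 54,000, which meets the 25,000 dollars floor, so this disjunct is met. Met.
  (b) Beck Drummond resides in Sylrow, so this disjunct is met. Satisfied.
  (c) The claim is a consumer claim. Met.
  (d) The plaintiff resides in Sylrow — that alternative is enough. Satisfied.
  (e) The claim is a consumer claim, not a tort claim, which satisfies one of the alternatives. Condition met.
  → Forum clause is triggered.

Yes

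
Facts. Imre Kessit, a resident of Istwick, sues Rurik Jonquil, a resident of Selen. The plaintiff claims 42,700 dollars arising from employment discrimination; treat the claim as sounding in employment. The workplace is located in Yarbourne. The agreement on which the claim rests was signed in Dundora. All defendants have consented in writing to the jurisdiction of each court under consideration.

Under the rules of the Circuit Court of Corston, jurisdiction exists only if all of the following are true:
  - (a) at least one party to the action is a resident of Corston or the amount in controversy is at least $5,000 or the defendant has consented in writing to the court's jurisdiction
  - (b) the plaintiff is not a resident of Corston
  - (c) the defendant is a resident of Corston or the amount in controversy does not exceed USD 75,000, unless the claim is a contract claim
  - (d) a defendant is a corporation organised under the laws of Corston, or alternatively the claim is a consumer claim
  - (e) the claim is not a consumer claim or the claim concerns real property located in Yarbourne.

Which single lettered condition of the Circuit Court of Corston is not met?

The Circuit Court of Corston:
  (a) The amount in controversy is USD 42,700, which meets the $5,000 floor, so this disjunct is met. Met.
  (b) The plaintiff resides in Istwick, which is not Corston. Met.
  (c) The amount in controversy is USD 42,700, within the 75,000 dollars ceiling, so one alternative holds. Satisfied.
  (d) No defendant is a corporation; the claim is an employment claim, not a consumer claim — no alternative holds. Fails.
  (e) The claim is an employment claim, not a consumer claim, so this disjunct is met. Satisfied.
Only condition (d) fails.

(d)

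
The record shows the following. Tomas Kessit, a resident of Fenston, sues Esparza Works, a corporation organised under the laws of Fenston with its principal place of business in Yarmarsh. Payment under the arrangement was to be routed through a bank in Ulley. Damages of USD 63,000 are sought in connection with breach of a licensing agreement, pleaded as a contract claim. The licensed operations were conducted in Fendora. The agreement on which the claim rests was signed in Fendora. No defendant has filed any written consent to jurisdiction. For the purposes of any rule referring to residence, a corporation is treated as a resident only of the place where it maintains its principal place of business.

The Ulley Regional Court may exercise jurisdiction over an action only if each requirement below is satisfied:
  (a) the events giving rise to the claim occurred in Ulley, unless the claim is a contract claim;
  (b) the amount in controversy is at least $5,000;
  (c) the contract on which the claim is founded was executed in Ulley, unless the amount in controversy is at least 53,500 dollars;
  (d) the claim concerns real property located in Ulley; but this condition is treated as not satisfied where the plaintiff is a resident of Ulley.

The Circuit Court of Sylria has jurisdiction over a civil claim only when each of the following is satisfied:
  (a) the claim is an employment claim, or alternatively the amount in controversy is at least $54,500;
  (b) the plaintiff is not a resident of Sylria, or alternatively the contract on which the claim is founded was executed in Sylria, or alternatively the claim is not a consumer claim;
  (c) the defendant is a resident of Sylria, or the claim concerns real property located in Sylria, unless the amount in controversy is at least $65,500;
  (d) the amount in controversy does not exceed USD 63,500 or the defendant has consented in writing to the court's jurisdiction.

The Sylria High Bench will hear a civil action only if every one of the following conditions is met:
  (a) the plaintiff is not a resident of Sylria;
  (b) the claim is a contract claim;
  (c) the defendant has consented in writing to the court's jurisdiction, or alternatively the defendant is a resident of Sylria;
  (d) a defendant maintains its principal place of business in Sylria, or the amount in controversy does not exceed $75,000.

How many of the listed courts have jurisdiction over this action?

The Ulley Regional Court:
  (a) The operative events occurred in Fendora, not Ulley. The proviso rescues it, though: the claim is a contract claim. Condition met.
  (b) The amount in controversy is 63,000 dollars, which meets the $5,000 floor. Satisfied.
  (c) The contract was executed in Fendora, not Ulley. However, the amount in controversy is 63,000 dollars, which meets the $53,500 floor, so the 'unless' proviso supplies this condition. Condition met.
  (d) The claim does not concern real property. Not met.
  → At least one condition fails; no jurisdiction.
The Circuit Court of Sylria:
  (a) The amount in controversy is $63,000, which meets the USD 54,500 floor, so one alternative holds. Satisfied.
  (b) The plaintiff resides in Fenston, which is not Sylria, so one alternative holds. Met.
  (c) The defendant resides in Yarmarsh, not Sylria; the claim does not concern real property — none of the alternatives is met. Nor does the 'unless' clause help: the amount in controversy is $63,000, below the 65,500 dollars floor. Fails.
  (d) The amount in controversy is $63,000, within the 63,500 dollars ceiling, so one alternative holds. Satisfied.
  → No jurisdiction.
The Sylria High Bench:
  (a) The plaintiff resides in Fenston, which is not Sylria. Condition met.
  (b) The claim is a contract claim. Condition met.
  (c) No such written consent has been filed; the defendant resides in Yarmarsh, not Sylria — every alternative fails. Fails.
  (d) The amount in controversy is USD 63,000, within the USD 75,000 ceiling — that alternative is enough. Condition met.
  → Not every requirement is met — no jurisdiction.
No court satisfies all of its conditions.

0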